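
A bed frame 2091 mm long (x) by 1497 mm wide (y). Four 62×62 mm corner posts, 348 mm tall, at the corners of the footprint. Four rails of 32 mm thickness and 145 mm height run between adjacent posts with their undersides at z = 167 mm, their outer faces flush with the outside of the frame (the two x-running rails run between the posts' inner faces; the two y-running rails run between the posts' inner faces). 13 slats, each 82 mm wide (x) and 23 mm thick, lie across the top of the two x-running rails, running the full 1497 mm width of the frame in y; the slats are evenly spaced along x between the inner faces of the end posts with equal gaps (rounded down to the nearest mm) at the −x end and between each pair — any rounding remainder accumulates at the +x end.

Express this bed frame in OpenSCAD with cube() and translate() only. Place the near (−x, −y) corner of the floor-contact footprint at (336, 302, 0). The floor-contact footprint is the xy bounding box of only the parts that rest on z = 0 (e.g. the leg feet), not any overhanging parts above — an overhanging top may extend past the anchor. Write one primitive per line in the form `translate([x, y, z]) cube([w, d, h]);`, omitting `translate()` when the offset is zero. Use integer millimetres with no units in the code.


// slat z = rail_z + rail_h = 167 + 145 = 312
// slat gap = ⌊(1967 − 13·82) / 14⌋ = 64
translate([336, 302, 0]) cube([62, 62, 348]);
translate([336, 1737, 0]) cube([62, 62, 348]);
translate([2365, 302, 0]) cube([62, 62, 348]);
translate([2365, 1737, 0]) cube([62, 62, 348]);
translate([398, 302, 167]) cube([1967, 32, 145]);
translate([398, 1767, 167]) cube([1967, 32, 145]);
translate([336, 364, 167]) cube([32, 1373, 145]);
translate([2395, 364, 167]) cube([32, 1373, 145]);
translate([462, 302, 312]) cube([82, 1497, 23]);
translate([608, 302, 312]) cube([82, 1497, 23]);
translate([754, 302, 312]) cube([82, 1497, 23]);
translate([900, 302, 312]) cube([82, 1497, 23]);
translate([1046, 302, 312]) cube([82, 1497, 23]);
translate([1192, 302, 312]) cube([82, 1497, 23]);
translate([1338, 302, 312]) cube([82, 1497, 23]);
translate([1484, 302, 312]) cube([82, 1497, 23]);
translate([1630, 302, 312]) cube([82, 1497, 23]);
translate([1776, 302, 312]) cube([82, 1497, 23]);
translate([1922, 302, 312]) cube([82, 1497, 23]);
translate([2068, 302, 312]) cube([82, 1497, 23]);
translate([2214, 302, 312]) cube([82, 1497, 23]);


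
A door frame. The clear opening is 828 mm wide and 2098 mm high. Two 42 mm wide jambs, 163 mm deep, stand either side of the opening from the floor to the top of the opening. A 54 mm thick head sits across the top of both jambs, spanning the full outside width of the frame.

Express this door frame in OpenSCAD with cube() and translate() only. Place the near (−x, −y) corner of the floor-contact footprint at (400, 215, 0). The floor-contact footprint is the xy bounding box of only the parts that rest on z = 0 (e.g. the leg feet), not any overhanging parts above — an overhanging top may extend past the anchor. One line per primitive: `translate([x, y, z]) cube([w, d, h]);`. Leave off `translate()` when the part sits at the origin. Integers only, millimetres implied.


translate([400, 215, 0]) cube([42, 163, 2098]);
translate([1270, 215, 0]) cube([42, 163, 2098]);
translate([400, 215, 2098]) cube([912, 163, 54]);


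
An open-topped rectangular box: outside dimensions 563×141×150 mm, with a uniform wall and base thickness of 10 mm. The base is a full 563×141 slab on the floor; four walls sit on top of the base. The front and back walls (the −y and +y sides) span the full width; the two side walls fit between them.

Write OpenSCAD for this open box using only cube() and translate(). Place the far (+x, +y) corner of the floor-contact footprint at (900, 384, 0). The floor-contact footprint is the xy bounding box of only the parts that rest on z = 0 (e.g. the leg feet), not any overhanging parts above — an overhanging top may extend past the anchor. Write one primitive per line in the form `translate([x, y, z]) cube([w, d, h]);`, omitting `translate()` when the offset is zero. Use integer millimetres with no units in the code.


translate([337, 243, 0]) cube([563, 141, 10]);
translate([337, 243, 10]) cube([563, 10, 140]);
translate([337, 374, 10]) cube([563, 10, 140]);
translate([337, 253, 10]) cube([10, 121, 140]);
translate([890, 253, 10]) cube([10, 121, 140]);


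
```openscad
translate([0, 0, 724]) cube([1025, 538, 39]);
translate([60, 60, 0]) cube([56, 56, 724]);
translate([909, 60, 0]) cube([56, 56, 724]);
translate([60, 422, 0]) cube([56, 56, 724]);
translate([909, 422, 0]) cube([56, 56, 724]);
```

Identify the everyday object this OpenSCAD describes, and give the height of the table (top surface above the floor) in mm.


A table. The table height is 763 mm.

A 1025×538×39 slab sits at z = 724 on four 56 mm square posts — a table. The top surface is at 724 + 39 = 763 mm.


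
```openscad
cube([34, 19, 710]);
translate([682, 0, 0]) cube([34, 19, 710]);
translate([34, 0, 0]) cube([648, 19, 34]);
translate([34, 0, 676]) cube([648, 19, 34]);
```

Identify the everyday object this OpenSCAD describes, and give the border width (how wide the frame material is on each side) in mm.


A picture frame. The border width is 34 mm.

Four thin pieces enclosing a rectangular opening — a picture frame. The two full-height stiles are 710 mm tall; the top rail sits at z = 676 and is 34 mm tall, so the border above the opening is 710 − 676 = 34 mm, matching the stile x-width.


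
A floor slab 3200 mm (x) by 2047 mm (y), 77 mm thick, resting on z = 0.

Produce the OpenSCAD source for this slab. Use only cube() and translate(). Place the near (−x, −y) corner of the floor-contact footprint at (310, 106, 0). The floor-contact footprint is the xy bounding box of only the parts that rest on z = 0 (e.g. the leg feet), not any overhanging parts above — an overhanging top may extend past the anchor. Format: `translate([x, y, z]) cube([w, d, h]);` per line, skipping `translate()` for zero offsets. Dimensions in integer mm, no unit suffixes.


translate([310, 106, 0]) cube([3200, 2047, 77]);


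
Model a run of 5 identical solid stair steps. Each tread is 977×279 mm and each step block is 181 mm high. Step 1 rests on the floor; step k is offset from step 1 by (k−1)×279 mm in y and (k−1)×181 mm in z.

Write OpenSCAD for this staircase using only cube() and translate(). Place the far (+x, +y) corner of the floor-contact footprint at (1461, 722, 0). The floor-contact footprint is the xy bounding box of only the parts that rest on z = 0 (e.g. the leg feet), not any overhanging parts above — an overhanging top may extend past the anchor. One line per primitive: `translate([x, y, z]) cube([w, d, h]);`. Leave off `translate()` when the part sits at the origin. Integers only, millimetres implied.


translate([484, 443, 0]) cube([977, 279, 181]);
translate([484, 722, 181]) cube([977, 279, 181]);
translate([484, 1001, 362]) cube([977, 279, 181]);
translate([484, 1280, 543]) cube([977, 279, 181]);
translate([484, 1559, 724]) cube([977, 279, 181]);


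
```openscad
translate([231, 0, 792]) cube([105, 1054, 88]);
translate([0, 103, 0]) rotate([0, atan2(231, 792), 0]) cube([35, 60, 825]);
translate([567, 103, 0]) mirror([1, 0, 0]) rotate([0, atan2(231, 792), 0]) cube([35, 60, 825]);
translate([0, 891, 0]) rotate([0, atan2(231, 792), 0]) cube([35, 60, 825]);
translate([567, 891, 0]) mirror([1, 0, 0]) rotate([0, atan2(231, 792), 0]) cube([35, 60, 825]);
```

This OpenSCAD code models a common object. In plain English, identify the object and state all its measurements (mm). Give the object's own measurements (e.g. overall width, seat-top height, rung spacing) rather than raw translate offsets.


A sawhorse. A 105×1054×88 mm beam (x, y, z) sits on two A-frame leg pairs. Each pair is two raked legs of 35×60 mm section (60 mm along y) splaying symmetrically in x. Each leg rises 792 mm vertically over 231 mm of horizontal reach and is 825 mm long along its own axis. Every leg's outer bottom edge rests on the floor and its outer top edge meets a bottom edge of the beam — the left legs (tilting toward +x) meet the beam's −x bottom edge, the right legs (their mirror images, tilting toward −x) meet its +x bottom edge — so the leg tops tuck under the beam, the beam's underside is 792 mm above the floor, and the feet are 567 mm apart outside-to-outside with the beam centred between them. The two leg pairs are set in 103 mm from either end of the beam.


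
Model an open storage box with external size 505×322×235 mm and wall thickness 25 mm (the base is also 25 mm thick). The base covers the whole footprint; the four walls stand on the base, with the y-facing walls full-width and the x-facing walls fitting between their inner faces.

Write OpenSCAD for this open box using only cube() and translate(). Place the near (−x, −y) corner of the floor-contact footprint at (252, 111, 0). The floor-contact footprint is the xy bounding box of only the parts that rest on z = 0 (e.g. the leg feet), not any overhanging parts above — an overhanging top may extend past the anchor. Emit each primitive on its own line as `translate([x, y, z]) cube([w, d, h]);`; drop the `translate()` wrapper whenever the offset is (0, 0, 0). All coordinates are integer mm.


translate([252, 111, 0]) cube([505, 322, 25]);
translate([252, 111, 25]) cube([505, 25, 210]);
translate([252, 408, 25]) cube([505, 25, 210]);
translate([252, 136, 25]) cube([25, 272, 210]);
translate([732, 136, 25]) cube([25, 272, 210]);


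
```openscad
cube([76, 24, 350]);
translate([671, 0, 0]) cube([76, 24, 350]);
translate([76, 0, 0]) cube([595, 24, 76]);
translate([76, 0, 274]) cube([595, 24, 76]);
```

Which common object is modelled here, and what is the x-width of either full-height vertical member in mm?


A picture frame. The border width is 76 mm.

Four thin pieces enclosing a rectangular opening — a picture frame. The two full-height stiles are 350 mm tall; the top rail sits at z = 274 and is 76 mm tall, so the border above the opening is 350 − 274 = 76 mm, matching the stile x-width.


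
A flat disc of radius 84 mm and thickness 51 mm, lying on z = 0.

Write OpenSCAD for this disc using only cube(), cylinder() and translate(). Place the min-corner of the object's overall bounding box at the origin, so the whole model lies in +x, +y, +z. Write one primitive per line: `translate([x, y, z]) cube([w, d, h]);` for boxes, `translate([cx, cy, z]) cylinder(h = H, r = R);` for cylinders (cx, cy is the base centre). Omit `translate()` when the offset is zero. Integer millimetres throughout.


translate([84, 84, 0]) cylinder(h = 51, r = 84);


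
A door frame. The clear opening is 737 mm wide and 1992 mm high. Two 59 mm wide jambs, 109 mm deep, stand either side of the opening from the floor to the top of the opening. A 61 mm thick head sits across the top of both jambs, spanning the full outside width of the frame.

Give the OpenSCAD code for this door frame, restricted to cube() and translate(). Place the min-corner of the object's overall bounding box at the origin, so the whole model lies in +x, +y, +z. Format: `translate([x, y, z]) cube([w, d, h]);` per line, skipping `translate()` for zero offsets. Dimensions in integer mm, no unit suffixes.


cube([59, 109, 1992]);
translate([796, 0, 0]) cube([59, 109, 1992]);
translate([0, 0, 1992]) cube([855, 109, 61]);


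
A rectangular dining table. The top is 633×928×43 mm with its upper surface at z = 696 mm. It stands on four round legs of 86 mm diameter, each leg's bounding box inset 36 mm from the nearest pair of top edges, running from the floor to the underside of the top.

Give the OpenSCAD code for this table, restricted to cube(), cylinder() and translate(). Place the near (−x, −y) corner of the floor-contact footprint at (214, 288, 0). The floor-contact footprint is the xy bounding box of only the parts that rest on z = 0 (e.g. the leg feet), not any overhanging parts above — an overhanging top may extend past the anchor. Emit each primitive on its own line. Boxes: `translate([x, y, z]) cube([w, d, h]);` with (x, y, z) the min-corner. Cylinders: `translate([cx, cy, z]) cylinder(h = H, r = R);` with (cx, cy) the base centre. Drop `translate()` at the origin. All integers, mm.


translate([178, 252, 653]) cube([633, 928, 43]);
translate([257, 331, 0]) cylinder(h = 653, r = 43);
translate([732, 331, 0]) cylinder(h = 653, r = 43);
translate([257, 1101, 0]) cylinder(h = 653, r = 43);
translate([732, 1101, 0]) cylinder(h = 653, r = 43);


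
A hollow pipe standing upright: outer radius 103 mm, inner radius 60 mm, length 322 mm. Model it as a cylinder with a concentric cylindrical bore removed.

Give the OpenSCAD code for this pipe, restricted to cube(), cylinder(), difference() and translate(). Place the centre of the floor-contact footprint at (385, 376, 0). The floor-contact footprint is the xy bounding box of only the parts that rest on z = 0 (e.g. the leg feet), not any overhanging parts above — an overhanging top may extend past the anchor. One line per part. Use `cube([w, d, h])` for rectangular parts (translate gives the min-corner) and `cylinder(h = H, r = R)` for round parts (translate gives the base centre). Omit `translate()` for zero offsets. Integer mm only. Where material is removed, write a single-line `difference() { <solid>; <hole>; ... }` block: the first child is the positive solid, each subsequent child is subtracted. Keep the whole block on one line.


difference() { translate([385, 376, 0]) cylinder(h = 322, r = 103); translate([385, 376, 0]) cylinder(h = 322, r = 60); }


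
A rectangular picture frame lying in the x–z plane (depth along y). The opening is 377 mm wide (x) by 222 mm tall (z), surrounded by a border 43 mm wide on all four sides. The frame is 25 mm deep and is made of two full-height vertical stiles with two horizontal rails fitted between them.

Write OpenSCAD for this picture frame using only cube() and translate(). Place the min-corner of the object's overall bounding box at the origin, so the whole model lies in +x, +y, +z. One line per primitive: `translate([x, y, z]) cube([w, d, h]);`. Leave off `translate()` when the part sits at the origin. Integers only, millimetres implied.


cube([43, 25, 308]);
translate([420, 0, 0]) cube([43, 25, 308]);
translate([43, 0, 0]) cube([377, 25, 43]);
translate([43, 0, 265]) cube([377, 25, 43]);


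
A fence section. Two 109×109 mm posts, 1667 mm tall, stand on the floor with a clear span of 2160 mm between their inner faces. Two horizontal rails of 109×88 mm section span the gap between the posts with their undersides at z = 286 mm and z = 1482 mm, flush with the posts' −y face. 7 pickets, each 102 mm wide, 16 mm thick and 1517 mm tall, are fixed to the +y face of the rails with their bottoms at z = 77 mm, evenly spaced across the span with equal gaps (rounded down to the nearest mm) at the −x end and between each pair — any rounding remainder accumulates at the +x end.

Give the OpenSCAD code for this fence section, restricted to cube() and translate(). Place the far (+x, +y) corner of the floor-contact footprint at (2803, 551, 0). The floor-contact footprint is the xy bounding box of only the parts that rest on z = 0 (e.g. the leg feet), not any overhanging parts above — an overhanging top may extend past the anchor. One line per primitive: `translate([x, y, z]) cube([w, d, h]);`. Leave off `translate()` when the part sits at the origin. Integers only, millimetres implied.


translate([425, 442, 0]) cube([109, 109, 1667]);
translate([2694, 442, 0]) cube([109, 109, 1667]);
translate([534, 442, 286]) cube([2160, 109, 88]);
translate([534, 442, 1482]) cube([2160, 109, 88]);
translate([714, 551, 77]) cube([102, 16, 1517]);
translate([996, 551, 77]) cube([102, 16, 1517]);
translate([1278, 551, 77]) cube([102, 16, 1517]);
translate([1560, 551, 77]) cube([102, 16, 1517]);
translate([1842, 551, 77]) cube([102, 16, 1517]);
translate([2124, 551, 77]) cube([102, 16, 1517]);
translate([2406, 551, 77]) cube([102, 16, 1517]);


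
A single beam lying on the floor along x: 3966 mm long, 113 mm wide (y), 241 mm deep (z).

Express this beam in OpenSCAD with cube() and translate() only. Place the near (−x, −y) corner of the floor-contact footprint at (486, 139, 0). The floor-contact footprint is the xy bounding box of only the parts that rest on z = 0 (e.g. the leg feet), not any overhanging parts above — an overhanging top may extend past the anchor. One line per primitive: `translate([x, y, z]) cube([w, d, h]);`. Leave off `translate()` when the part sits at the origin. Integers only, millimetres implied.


translate([486, 139, 0]) cube([3966, 113, 241]);


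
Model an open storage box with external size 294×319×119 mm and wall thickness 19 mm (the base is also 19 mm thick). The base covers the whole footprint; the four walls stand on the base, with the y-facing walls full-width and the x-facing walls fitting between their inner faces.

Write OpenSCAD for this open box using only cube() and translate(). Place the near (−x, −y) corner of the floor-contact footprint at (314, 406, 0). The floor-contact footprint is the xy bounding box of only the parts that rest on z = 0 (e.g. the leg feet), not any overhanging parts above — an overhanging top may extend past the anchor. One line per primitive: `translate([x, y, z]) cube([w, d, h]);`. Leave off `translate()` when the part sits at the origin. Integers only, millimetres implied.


translate([314, 406, 0]) cube([294, 319, 19]);
translate([314, 406, 19]) cube([294, 19, 100]);
translate([314, 706, 19]) cube([294, 19, 100]);
translate([314, 425, 19]) cube([19, 281, 100]);
translate([589, 425, 19]) cube([19, 281, 100]);


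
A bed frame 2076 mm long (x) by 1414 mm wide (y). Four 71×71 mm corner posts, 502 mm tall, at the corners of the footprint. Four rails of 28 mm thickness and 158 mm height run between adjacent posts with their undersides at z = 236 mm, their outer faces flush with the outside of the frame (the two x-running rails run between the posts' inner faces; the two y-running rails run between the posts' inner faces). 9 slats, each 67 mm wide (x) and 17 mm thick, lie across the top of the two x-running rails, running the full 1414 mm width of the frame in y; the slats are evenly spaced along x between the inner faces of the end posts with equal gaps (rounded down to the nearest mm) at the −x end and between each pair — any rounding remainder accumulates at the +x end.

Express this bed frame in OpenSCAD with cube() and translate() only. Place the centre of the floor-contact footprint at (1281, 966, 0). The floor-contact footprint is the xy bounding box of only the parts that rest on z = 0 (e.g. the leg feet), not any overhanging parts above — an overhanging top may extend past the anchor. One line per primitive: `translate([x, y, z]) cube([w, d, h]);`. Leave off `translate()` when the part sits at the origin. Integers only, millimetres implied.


translate([243, 259, 0]) cube([71, 71, 502]);
translate([243, 1602, 0]) cube([71, 71, 502]);
translate([2248, 259, 0]) cube([71, 71, 502]);
translate([2248, 1602, 0]) cube([71, 71, 502]);
translate([314, 259, 236]) cube([1934, 28, 158]);
translate([314, 1645, 236]) cube([1934, 28, 158]);
translate([243, 330, 236]) cube([28, 1272, 158]);
translate([2291, 330, 236]) cube([28, 1272, 158]);
translate([447, 259, 394]) cube([67, 1414, 17]);
translate([647, 259, 394]) cube([67, 1414, 17]);
translate([847, 259, 394]) cube([67, 1414, 17]);
translate([1047, 259, 394]) cube([67, 1414, 17]);
translate([1247, 259, 394]) cube([67, 1414, 17]);
translate([1447, 259, 394]) cube([67, 1414, 17]);
translate([1647, 259, 394]) cube([67, 1414, 17]);
translate([1847, 259, 394]) cube([67, 1414, 17]);
translate([2047, 259, 394]) cube([67, 1414, 17]);


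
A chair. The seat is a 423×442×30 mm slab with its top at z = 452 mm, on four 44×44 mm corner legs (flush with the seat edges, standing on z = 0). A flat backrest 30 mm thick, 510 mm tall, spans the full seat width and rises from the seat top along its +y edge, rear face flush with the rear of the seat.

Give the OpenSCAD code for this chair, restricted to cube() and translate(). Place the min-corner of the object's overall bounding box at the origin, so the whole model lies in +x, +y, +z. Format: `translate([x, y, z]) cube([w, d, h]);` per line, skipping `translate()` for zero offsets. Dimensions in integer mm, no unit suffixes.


translate([0, 0, 422]) cube([423, 442, 30]);
cube([44, 44, 422]);
translate([379, 0, 0]) cube([44, 44, 422]);
translate([0, 398, 0]) cube([44, 44, 422]);
translate([379, 398, 0]) cube([44, 44, 422]);
translate([0, 412, 452]) cube([423, 30, 510]);


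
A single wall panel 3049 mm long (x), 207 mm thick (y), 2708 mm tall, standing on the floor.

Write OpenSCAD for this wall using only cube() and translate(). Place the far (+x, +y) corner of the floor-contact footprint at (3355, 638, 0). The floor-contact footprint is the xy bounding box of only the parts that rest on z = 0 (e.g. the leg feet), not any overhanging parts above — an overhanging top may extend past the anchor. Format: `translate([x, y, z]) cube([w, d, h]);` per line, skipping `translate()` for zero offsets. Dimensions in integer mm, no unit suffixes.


translate([306, 431, 0]) cube([3049, 207, 2708]);


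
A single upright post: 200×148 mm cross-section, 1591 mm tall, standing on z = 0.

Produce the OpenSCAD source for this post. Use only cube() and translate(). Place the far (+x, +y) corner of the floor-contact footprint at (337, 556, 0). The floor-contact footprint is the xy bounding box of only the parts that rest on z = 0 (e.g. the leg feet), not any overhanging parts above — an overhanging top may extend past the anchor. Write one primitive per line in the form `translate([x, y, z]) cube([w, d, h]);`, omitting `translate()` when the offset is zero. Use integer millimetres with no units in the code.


translate([137, 408, 0]) cube([200, 148, 1591]);


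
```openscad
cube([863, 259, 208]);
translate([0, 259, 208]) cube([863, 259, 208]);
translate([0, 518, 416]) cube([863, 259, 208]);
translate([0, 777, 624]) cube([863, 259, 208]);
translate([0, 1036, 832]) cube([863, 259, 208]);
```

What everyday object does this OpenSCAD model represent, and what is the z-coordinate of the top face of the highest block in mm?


A staircase. The total rise is 1040 mm.

5 identical blocks, each offset up and back from the previous — a staircase. Each step is 208 mm tall and there are 5 of them, so the total rise is 5 × 208 = 1040 mm.


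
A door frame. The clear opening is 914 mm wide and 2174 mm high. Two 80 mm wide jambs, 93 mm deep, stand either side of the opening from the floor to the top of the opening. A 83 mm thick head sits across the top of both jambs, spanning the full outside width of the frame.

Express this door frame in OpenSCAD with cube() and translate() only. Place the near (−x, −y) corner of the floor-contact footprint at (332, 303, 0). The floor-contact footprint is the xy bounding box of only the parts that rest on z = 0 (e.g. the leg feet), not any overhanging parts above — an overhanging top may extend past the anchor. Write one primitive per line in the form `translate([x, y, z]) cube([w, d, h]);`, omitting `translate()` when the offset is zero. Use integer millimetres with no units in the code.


translate([332, 303, 0]) cube([80, 93, 2174]);
translate([1326, 303, 0]) cube([80, 93, 2174]);
translate([332, 303, 2174]) cube([1074, 93, 83]);


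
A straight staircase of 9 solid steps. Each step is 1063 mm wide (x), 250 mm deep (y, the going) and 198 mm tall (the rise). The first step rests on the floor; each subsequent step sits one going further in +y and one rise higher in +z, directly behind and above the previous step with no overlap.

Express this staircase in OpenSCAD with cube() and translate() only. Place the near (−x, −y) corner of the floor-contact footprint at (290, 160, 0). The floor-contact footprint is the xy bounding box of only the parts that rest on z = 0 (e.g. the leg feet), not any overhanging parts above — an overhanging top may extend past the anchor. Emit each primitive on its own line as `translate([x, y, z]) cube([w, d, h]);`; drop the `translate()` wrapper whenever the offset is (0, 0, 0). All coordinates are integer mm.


translate([290, 160, 0]) cube([1063, 250, 198]);
translate([290, 410, 198]) cube([1063, 250, 198]);
translate([290, 660, 396]) cube([1063, 250, 198]);
translate([290, 910, 594]) cube([1063, 250, 198]);
translate([290, 1160, 792]) cube([1063, 250, 198]);
translate([290, 1410, 990]) cube([1063, 250, 198]);
translate([290, 1660, 1188]) cube([1063, 250, 198]);
translate([290, 1910, 1386]) cube([1063, 250, 198]);
translate([290, 2160, 1584]) cube([1063, 250, 198]);


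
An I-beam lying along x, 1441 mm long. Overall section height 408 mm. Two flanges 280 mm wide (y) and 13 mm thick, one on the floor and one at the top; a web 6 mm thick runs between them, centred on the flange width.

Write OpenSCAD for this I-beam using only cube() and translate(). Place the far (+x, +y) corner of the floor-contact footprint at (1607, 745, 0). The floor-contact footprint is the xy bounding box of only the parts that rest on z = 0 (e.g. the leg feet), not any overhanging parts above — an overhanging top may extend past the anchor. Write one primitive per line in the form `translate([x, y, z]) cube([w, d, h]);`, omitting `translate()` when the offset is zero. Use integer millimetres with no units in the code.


translate([166, 465, 0]) cube([1441, 280, 13]);
translate([166, 602, 13]) cube([1441, 6, 382]);
translate([166, 465, 395]) cube([1441, 280, 13]);


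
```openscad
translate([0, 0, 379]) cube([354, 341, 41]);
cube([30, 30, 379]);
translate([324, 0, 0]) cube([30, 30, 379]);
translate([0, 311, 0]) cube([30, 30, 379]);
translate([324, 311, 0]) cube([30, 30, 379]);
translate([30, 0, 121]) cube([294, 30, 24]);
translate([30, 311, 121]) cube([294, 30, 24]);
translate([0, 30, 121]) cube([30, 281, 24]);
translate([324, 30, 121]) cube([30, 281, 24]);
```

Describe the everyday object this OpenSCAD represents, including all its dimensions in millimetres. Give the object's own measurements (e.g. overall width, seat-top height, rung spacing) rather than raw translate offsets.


A simple wooden stool: a rectangular seat 354 mm (x) by 341 mm (y), 41 mm thick, top face at z = 420 mm, on four square legs, each 30×30 mm in cross-section. The legs rest on z = 0, each flush with a corner of the seat. Four stretchers, 30 mm wide and 24 mm tall, connect adjacent legs with their undersides at z = 121 mm, each running between the inner faces of the legs it joins and aligned with the legs' outer faces on the other axis.


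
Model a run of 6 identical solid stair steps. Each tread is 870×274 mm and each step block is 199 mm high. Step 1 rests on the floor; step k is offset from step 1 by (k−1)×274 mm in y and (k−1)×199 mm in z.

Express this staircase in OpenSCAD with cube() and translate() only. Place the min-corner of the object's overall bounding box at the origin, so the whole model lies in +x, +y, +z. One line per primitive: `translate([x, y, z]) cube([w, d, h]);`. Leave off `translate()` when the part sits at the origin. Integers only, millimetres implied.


cube([870, 274, 199]);
translate([0, 274, 199]) cube([870, 274, 199]);
translate([0, 548, 398]) cube([870, 274, 199]);
translate([0, 822, 597]) cube([870, 274, 199]);
translate([0, 1096, 796]) cube([870, 274, 199]);
translate([0, 1370, 995]) cube([870, 274, 199]);


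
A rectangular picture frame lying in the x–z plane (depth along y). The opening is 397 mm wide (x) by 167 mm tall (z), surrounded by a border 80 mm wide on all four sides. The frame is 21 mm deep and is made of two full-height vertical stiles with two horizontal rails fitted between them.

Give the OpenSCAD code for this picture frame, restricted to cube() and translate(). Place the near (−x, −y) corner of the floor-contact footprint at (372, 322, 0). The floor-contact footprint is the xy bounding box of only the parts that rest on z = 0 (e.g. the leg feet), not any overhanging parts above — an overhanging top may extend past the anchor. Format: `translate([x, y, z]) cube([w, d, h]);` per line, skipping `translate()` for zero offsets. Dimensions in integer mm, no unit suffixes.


translate([372, 322, 0]) cube([80, 21, 327]);
translate([849, 322, 0]) cube([80, 21, 327]);
translate([452, 322, 0]) cube([397, 21, 80]);
translate([452, 322, 247]) cube([397, 21, 80]);


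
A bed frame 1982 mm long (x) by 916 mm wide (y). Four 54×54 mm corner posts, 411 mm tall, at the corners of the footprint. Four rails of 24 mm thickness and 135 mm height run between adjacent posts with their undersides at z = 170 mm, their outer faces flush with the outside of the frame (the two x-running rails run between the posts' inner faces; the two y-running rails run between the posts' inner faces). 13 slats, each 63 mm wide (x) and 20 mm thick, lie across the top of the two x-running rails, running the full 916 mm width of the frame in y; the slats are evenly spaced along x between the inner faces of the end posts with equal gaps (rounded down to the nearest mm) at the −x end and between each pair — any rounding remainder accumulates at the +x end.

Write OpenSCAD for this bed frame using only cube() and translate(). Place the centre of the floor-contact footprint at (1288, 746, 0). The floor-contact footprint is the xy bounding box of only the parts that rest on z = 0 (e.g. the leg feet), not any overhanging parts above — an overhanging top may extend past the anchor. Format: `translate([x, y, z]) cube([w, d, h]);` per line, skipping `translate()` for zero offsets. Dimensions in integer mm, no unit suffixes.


translate([297, 288, 0]) cube([54, 54, 411]);
translate([297, 1150, 0]) cube([54, 54, 411]);
translate([2225, 288, 0]) cube([54, 54, 411]);
translate([2225, 1150, 0]) cube([54, 54, 411]);
translate([351, 288, 170]) cube([1874, 24, 135]);
translate([351, 1180, 170]) cube([1874, 24, 135]);
translate([297, 342, 170]) cube([24, 808, 135]);
translate([2255, 342, 170]) cube([24, 808, 135]);
translate([426, 288, 305]) cube([63, 916, 20]);
translate([564, 288, 305]) cube([63, 916, 20]);
translate([702, 288, 305]) cube([63, 916, 20]);
translate([840, 288, 305]) cube([63, 916, 20]);
translate([978, 288, 305]) cube([63, 916, 20]);
translate([1116, 288, 305]) cube([63, 916, 20]);
translate([1254, 288, 305]) cube([63, 916, 20]);
translate([1392, 288, 305]) cube([63, 916, 20]);
translate([1530, 288, 305]) cube([63, 916, 20]);
translate([1668, 288, 305]) cube([63, 916, 20]);
translate([1806, 288, 305]) cube([63, 916, 20]);
translate([1944, 288, 305]) cube([63, 916, 20]);
translate([2082, 288, 305]) cube([63, 916, 20]);


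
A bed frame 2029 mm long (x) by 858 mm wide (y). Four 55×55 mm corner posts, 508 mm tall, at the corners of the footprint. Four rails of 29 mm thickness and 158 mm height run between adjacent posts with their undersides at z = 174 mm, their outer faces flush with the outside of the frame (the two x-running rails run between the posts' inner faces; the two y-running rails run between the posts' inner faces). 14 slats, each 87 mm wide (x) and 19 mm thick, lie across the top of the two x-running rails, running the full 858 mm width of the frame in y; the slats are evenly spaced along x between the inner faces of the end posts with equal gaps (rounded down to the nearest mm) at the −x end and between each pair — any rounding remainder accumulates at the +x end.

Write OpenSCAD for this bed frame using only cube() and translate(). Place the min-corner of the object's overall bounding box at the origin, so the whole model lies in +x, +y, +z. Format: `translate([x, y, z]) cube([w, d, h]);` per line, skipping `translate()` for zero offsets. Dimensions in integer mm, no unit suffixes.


cube([55, 55, 508]);
translate([0, 803, 0]) cube([55, 55, 508]);
translate([1974, 0, 0]) cube([55, 55, 508]);
translate([1974, 803, 0]) cube([55, 55, 508]);
translate([55, 0, 174]) cube([1919, 29, 158]);
translate([55, 829, 174]) cube([1919, 29, 158]);
translate([0, 55, 174]) cube([29, 748, 158]);
translate([2000, 55, 174]) cube([29, 748, 158]);
translate([101, 0, 332]) cube([87, 858, 19]);
translate([234, 0, 332]) cube([87, 858, 19]);
translate([367, 0, 332]) cube([87, 858, 19]);
translate([500, 0, 332]) cube([87, 858, 19]);
translate([633, 0, 332]) cube([87, 858, 19]);
translate([766, 0, 332]) cube([87, 858, 19]);
translate([899, 0, 332]) cube([87, 858, 19]);
translate([1032, 0, 332]) cube([87, 858, 19]);
translate([1165, 0, 332]) cube([87, 858, 19]);
translate([1298, 0, 332]) cube([87, 858, 19]);
translate([1431, 0, 332]) cube([87, 858, 19]);
translate([1564, 0, 332]) cube([87, 858, 19]);
translate([1697, 0, 332]) cube([87, 858, 19]);
translate([1830, 0, 332]) cube([87, 858, 19]);


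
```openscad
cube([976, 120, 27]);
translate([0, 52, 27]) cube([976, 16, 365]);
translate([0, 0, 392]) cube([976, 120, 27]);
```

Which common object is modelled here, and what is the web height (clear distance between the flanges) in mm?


An I-beam. The web height is 365 mm.

Two wide flanges with a thin centred web — an I-beam. Overall 419 mm minus two 27 mm flanges gives a web of 419 − 2·27 = 365 mm.


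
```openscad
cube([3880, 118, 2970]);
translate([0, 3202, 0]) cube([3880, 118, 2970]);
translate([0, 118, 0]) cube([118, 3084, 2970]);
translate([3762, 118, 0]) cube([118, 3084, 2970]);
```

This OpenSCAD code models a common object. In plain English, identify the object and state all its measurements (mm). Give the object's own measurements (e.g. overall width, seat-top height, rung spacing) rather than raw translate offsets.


The wall frame of a small rectangular building: four walls, each 2970 mm tall and 118 mm thick, enclosing a footprint 3880 mm (x) by 3320 mm (y) outside-to-outside, with no floor or roof. The front and back walls (the −y and +y sides) span the full width; the two side walls fit between them.


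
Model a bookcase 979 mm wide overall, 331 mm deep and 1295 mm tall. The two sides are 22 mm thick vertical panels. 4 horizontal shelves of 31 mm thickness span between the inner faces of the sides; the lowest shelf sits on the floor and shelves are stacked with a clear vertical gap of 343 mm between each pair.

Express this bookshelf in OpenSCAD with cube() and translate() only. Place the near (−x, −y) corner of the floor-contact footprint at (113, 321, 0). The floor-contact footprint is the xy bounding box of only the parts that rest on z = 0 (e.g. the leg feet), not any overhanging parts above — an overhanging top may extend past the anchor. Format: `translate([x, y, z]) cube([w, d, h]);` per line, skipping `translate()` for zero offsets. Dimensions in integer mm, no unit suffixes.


translate([113, 321, 0]) cube([22, 331, 1295]);
translate([1070, 321, 0]) cube([22, 331, 1295]);
translate([135, 321, 0]) cube([935, 331, 31]);
translate([135, 321, 374]) cube([935, 331, 31]);
translate([135, 321, 748]) cube([935, 331, 31]);
translate([135, 321, 1122]) cube([935, 331, 31]);


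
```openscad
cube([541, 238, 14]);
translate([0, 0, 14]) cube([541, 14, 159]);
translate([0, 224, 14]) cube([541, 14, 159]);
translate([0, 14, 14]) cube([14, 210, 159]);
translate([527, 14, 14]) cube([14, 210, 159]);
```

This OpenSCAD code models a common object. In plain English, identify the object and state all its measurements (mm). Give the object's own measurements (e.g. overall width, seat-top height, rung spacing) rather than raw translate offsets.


An open-topped rectangular box: outside dimensions 541×238×173 mm, with a uniform wall and base thickness of 14 mm. The base is a full 541×238 slab on the floor; four walls sit on top of the base. The front and back walls (the −y and +y sides) span the full width; the two side walls fit between them.


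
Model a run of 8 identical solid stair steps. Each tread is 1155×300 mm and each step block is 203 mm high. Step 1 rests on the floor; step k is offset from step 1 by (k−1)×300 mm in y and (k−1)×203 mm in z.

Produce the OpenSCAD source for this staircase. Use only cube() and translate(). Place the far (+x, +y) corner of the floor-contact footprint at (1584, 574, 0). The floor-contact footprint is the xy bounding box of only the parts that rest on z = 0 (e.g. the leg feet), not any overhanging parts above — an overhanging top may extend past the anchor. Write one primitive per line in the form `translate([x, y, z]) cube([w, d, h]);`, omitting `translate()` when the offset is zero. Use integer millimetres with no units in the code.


translate([429, 274, 0]) cube([1155, 300, 203]);
translate([429, 574, 203]) cube([1155, 300, 203]);
translate([429, 874, 406]) cube([1155, 300, 203]);
translate([429, 1174, 609]) cube([1155, 300, 203]);
translate([429, 1474, 812]) cube([1155, 300, 203]);
translate([429, 1774, 1015]) cube([1155, 300, 203]);
translate([429, 2074, 1218]) cube([1155, 300, 203]);
translate([429, 2374, 1421]) cube([1155, 300, 203]);


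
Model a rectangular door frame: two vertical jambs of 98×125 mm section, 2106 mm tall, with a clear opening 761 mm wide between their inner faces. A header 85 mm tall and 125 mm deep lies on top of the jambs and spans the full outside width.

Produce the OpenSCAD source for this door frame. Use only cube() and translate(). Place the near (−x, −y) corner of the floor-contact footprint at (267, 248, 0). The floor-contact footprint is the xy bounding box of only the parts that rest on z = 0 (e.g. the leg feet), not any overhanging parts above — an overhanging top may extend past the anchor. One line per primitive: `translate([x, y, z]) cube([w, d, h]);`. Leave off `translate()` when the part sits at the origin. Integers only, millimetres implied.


translate([267, 248, 0]) cube([98, 125, 2106]);
translate([1126, 248, 0]) cube([98, 125, 2106]);
translate([267, 248, 2106]) cube([957, 125, 85]);


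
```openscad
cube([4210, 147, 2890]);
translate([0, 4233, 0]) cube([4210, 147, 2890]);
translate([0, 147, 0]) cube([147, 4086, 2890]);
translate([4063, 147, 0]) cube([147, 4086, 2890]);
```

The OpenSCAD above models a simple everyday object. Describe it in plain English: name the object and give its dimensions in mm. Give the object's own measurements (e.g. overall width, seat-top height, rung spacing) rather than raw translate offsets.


The wall frame of a small rectangular building: four walls, each 2890 mm tall and 147 mm thick, enclosing a footprint 4210 mm (x) by 4380 mm (y) outside-to-outside, with no floor or roof. The front and back walls (the −y and +y sides) span the full width; the two side walls fit between them.


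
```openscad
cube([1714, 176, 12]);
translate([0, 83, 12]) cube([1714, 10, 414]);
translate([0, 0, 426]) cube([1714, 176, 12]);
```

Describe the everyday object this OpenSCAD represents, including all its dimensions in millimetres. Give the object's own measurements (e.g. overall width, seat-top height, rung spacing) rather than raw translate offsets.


An I-beam lying along x, 1714 mm long. Overall section height 438 mm. Two flanges 176 mm wide (y) and 12 mm thick, one on the floor and one at the top; a web 10 mm thick runs between them, centred on the flange width.


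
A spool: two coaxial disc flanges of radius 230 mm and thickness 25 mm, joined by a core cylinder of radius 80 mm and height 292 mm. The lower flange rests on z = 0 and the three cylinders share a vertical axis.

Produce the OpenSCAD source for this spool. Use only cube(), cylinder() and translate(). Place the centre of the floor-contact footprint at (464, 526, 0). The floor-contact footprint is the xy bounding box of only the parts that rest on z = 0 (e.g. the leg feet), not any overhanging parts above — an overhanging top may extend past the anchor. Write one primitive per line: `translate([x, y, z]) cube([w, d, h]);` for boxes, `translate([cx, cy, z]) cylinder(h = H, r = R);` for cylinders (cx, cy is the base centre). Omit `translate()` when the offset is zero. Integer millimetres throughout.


translate([464, 526, 0]) cylinder(h = 25, r = 230);
translate([464, 526, 25]) cylinder(h = 292, r = 80);
translate([464, 526, 317]) cylinder(h = 25, r = 230);
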